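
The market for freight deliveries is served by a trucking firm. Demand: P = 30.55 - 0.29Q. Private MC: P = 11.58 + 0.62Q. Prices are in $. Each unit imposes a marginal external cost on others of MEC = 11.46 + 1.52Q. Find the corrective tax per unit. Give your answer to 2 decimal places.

tax = $16.16 per unit

Social marginal cost = private MC + MEC = 23.04 + 2.14Q.
Set SMC = demand: 23.04 + 2.14Q = 30.55 - 0.29Q → Q* = 3.0905.
The Pigouvian tax equals MEC at Q*: 11.46 + 1.52×3.0905 = 16.1576.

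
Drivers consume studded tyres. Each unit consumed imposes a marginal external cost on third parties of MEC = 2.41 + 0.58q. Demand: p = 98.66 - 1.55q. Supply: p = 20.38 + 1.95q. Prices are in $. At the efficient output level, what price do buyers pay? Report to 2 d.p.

Social marginal benefit = demand − MEC = 96.25 - 2.13q.
Set SMB = MC: 96.25 - 2.13q = 20.38 + 1.95q → q* = 18.5956.
Consumer price on the demand curve at q*: 98.66 − 1.55×18.5956 = 69.8368.

P = $69.84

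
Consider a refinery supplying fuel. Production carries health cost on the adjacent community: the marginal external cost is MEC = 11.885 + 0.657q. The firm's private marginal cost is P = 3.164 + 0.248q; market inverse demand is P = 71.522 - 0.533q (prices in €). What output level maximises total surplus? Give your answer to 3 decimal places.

q* = 39.272

Social marginal cost = private MC + MEC = 15.049 + 0.905q.
Set SMC = demand: 15.049 + 0.905q = 71.522 - 0.533q → q* = 39.2719.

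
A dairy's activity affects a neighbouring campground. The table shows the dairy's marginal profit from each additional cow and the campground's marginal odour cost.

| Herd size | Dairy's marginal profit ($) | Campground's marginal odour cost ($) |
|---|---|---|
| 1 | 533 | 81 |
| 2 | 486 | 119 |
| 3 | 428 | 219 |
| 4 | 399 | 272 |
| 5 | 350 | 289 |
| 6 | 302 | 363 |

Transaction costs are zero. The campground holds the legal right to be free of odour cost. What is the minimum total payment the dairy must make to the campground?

Efficient level: marginal profit ≥ marginal odour cost through level 5, so k* = 5.
With the campground holding the right, the dairy must at least compensate total damage at k*: 81 + 119 + 219 + 272 + 289 = 980.

$980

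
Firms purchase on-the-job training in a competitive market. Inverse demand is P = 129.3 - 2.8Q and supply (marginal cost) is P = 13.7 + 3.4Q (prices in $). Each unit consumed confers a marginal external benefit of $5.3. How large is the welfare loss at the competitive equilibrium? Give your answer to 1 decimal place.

Market equilibrium (private): 13.7 + 3.4Q = 129.3 - 2.8Q → Q_m = 18.6452.
Social marginal benefit = demand + MEB = 134.6 - 2.8Q.
Set SMB = MC: 134.6 - 2.8Q = 13.7 + 3.4Q → Q* = 19.5000.
The welfare-loss triangle has base |Q_m − Q*| and height MEB(Q_m) (the vertical gap between SMB and MC is zero at Q* and MEB at Q_m).
DWL = ½ × 0.8548 × 5.3000 = 2.2652.

DWL = $2.3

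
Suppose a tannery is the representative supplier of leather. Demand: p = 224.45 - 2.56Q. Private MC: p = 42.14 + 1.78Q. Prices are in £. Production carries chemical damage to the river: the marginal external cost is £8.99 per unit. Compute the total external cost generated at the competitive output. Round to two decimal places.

Market equilibrium (private): 42.14 + 1.78Q = 224.45 - 2.56Q → Q_m = 42.0069.
Total external cost = MEC × Q_m = 8.99 × 42.0069 = 377.6420.

£377.64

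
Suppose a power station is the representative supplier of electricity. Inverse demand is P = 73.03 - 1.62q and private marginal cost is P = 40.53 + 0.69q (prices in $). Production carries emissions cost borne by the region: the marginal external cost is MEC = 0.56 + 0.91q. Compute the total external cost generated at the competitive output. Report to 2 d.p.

$97.94

Market equilibrium (private): 40.53 + 0.69q = 73.03 - 1.62q → q_m = 14.0693.
Total external cost = ∫₀^{q_m} (0.56 + 0.91q) dq = 0.56×14.0693 + ½×0.91×14.0693² = 97.9439.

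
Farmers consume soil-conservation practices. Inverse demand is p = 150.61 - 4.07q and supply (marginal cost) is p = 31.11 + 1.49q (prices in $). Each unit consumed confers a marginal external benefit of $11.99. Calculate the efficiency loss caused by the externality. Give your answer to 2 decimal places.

DWL = $12.93

Market equilibrium (private): 31.11 + 1.49q = 150.61 - 4.07q → q_m = 21.4928.
Social marginal benefit = demand + MEB = 162.60 - 4.07q.
Set SMB = MC: 162.60 - 4.07q = 31.11 + 1.49q → q* = 23.6493.
Between q* and q_m the wedge SMB − MC runs linearly from 0 to MEB(q_m), so the loss is a triangle.
DWL = ½ × 2.1565 × 11.9900 = 12.9282.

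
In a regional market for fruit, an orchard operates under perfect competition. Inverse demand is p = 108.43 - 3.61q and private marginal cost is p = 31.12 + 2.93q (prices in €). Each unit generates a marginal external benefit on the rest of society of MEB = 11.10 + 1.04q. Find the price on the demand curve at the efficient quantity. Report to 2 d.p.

P = €50.40

Social marginal cost = private MC − MEB = 20.02 + 1.89q.
Set SMC = demand: 20.02 + 1.89q = 108.43 - 3.61q → q* = 16.0745.
Consumer price on the demand curve at q*: 108.43 − 3.61×16.0745 = 50.4011.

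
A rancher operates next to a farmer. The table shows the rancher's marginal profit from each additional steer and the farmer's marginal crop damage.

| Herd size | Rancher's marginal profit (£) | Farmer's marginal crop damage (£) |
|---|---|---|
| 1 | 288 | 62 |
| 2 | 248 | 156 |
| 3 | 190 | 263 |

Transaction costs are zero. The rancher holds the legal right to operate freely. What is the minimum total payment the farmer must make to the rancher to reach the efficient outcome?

£190

Left alone the rancher would choose level 3 (marginal profit stays positive).
Efficient level: k* = 2 (marginal profit ≥ marginal crop damage through 2).
The farmer must at least cover the rancher's forgone profit from cutting 3→2: 190 = 190.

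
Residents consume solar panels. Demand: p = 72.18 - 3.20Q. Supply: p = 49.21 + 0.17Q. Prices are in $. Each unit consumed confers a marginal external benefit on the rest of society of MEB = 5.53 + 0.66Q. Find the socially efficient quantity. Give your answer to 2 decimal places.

Q* = 10.52

Social marginal benefit = demand + MEB = 77.71 - 2.54Q.
Set SMB = MC: 77.71 - 2.54Q = 49.21 + 0.17Q → Q* = 10.5166.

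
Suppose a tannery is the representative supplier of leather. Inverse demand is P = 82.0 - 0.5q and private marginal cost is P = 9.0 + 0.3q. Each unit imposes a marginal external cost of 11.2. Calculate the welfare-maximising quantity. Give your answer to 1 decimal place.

q* = 77.3

Social marginal cost = private MC + MEC = 20.2 + 0.3q.
Set SMC = demand: 20.2 + 0.3q = 82.0 - 0.5q → q* = 77.2500.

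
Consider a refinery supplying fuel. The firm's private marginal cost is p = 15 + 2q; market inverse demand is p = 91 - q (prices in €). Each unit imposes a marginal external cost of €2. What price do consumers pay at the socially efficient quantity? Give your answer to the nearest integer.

P = €66

Social marginal cost = private MC + MEC = 17 + 2q.
Set SMC = demand: 17 + 2q = 91 - q → q* = 24.6667.
Consumer price on the demand curve at q*: 91 − 1×24.6667 = 66.3333.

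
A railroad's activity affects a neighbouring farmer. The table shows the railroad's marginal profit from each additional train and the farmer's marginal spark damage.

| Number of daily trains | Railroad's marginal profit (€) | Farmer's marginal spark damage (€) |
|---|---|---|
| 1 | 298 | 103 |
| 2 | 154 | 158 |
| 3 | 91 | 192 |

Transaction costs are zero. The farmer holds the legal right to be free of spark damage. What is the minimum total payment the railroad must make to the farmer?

Efficient level: marginal profit ≥ marginal spark damage through level 1, so k* = 1.
With the farmer holding the right, the railroad must at least compensate total damage at k*: 103 = 103.

€103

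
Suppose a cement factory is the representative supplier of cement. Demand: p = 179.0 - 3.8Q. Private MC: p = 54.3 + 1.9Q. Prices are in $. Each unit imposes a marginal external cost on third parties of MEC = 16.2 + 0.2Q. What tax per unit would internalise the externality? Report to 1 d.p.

tax = $19.9 per unit

Social marginal cost = private MC + MEC = 70.5 + 2.1Q.
Set SMC = demand: 70.5 + 2.1Q = 179.0 - 3.8Q → Q* = 18.3898.
The Pigouvian tax equals MEC at Q*: 16.2 + 0.2×18.3898 = 19.8780.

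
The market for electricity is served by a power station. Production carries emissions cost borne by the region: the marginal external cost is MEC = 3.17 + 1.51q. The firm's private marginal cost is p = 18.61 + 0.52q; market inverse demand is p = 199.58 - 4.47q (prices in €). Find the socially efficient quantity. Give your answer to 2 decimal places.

Social marginal cost = private MC + MEC = 21.78 + 2.03q.
Set SMC = demand: 21.78 + 2.03q = 199.58 - 4.47q → q* = 27.3538.

q* = 27.35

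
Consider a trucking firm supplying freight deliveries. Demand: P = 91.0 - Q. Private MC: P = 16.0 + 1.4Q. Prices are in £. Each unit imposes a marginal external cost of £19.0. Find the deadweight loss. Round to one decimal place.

Market equilibrium (private): 16.0 + 1.4Q = 91.0 - Q → Q_m = 31.2500.
Social marginal cost = private MC + MEC = 35.0 + 1.4Q.
Set SMC = demand: 35.0 + 1.4Q = 91.0 - Q → Q* = 23.3333.
The loss is the area between SMC and demand from Q* to Q_m; with linear curves that's a triangle of height MEC(Q_m).
DWL = ½ × 7.9167 × 19.0000 = 75.2087.

DWL = £75.2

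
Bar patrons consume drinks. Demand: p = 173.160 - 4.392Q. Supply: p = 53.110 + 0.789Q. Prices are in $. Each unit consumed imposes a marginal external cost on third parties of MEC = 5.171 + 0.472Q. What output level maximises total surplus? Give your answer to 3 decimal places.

Social marginal benefit = demand − MEC = 167.989 - 4.864Q.
Set SMB = MC: 167.989 - 4.864Q = 53.110 + 0.789Q → Q* = 20.3218.

Q* = 20.322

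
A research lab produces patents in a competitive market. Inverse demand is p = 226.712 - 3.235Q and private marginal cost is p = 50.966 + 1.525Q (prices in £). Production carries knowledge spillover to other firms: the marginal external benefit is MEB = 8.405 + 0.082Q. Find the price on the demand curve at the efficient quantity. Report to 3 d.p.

P = £99.365

Social marginal cost = private MC − MEB = 42.561 + 1.443Q.
Set SMC = demand: 42.561 + 1.443Q = 226.712 - 3.235Q → Q* = 39.3653.
Consumer price on the demand curve at Q*: 226.712 − 3.235×39.3653 = 99.3653.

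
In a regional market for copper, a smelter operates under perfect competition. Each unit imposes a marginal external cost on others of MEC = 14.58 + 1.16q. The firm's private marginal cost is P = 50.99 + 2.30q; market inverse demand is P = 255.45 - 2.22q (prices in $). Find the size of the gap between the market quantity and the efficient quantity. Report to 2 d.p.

11.80 units

Market equilibrium (private): 50.99 + 2.30q = 255.45 - 2.22q → q_m = 45.2345.
Social marginal cost = private MC + MEC = 65.57 + 3.46q.
Set SMC = demand: 65.57 + 3.46q = 255.45 - 2.22q → q* = 33.4296.
Gap = |45.2345 − 33.4296| = 11.8049.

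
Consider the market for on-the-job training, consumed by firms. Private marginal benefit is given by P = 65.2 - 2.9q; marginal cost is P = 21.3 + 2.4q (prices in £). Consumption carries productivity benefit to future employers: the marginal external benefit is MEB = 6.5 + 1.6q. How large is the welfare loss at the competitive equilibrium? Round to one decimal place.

DWL = £52.7

Market equilibrium (private): 21.3 + 2.4q = 65.2 - 2.9q → q_m = 8.2830.
Social marginal benefit = demand + MEB = 71.7 - 1.3q.
Set SMB = MC: 71.7 - 1.3q = 21.3 + 2.4q → q* = 13.6216.
The welfare-loss triangle has base |q_m − q*| and height MEB(q_m) (the vertical gap between SMB and MC is zero at q* and MEB at q_m).
DWL = ½ × 5.3386 × 19.7528 = 52.7261.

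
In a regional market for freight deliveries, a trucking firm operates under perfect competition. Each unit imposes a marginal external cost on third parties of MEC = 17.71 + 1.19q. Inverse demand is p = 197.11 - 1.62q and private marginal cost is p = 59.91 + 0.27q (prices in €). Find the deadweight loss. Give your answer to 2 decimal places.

Market equilibrium (private): 59.91 + 0.27q = 197.11 - 1.62q → q_m = 72.5926.
Social marginal cost = private MC + MEC = 77.62 + 1.46q.
Set SMC = demand: 77.62 + 1.46q = 197.11 - 1.62q → q* = 38.7955.
Between q* and q_m the wedge SMC − demand runs linearly from 0 to MEC(q_m), so the loss is a triangle.
DWL = ½ × 33.7971 × 104.0952 = 1759.0579.

DWL = €1759.06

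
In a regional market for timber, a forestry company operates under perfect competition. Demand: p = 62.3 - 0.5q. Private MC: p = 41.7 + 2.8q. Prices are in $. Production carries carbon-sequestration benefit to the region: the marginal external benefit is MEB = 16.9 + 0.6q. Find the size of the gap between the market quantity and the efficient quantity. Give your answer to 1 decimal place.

Market equilibrium (private): 41.7 + 2.8q = 62.3 - 0.5q → q_m = 6.2424.
Social marginal cost = private MC − MEB = 24.8 + 2.2q.
Set SMC = demand: 24.8 + 2.2q = 62.3 - 0.5q → q* = 13.8889.
Gap = |6.2424 − 13.8889| = 7.6465.

7.6 units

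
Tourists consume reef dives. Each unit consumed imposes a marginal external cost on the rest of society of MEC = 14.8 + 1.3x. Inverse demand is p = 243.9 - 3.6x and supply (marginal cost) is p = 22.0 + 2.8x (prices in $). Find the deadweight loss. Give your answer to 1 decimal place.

Market equilibrium (private): 22.0 + 2.8x = 243.9 - 3.6x → x_m = 34.6719.
Social marginal benefit = demand − MEC = 229.1 - 4.9x.
Set SMB = MC: 229.1 - 4.9x = 22.0 + 2.8x → x* = 26.8961.
Between x* and x_m the wedge MC − SMB runs linearly from 0 to MEC(x_m), so the loss is a triangle.
DWL = ½ × 7.7758 × 59.8734 = 232.7818.

DWL = $232.8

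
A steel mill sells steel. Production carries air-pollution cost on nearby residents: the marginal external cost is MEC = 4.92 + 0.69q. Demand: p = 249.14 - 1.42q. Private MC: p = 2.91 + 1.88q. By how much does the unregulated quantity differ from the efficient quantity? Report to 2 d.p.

Market equilibrium (private): 2.91 + 1.88q = 249.14 - 1.42q → q_m = 74.6152.
Social marginal cost = private MC + MEC = 7.83 + 2.57q.
Set SMC = demand: 7.83 + 2.57q = 249.14 - 1.42q → q* = 60.4787.
Gap = |74.6152 − 60.4787| = 14.1365.

14.14 units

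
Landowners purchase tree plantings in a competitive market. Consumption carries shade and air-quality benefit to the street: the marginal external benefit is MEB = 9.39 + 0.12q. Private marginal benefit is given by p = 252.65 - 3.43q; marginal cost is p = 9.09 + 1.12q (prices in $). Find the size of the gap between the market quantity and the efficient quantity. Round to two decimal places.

Market equilibrium (private): 9.09 + 1.12q = 252.65 - 3.43q → q_m = 53.5297.
Social marginal benefit = demand + MEB = 262.04 - 3.31q.
Set SMB = MC: 262.04 - 3.31q = 9.09 + 1.12q → q* = 57.0993.
Gap = |53.5297 − 57.0993| = 3.5696.

3.57 units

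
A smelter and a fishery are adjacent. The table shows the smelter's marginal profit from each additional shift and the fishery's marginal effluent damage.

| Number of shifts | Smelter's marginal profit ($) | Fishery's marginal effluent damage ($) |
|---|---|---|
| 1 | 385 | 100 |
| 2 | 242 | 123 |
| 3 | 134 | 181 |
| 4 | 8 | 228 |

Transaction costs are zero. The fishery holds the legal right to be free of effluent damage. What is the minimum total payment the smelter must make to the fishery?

$223

Efficient level: marginal profit ≥ marginal effluent damage through level 2, so k* = 2.
With the fishery holding the right, the smelter must at least compensate total damage at k*: 100 + 123 = 223.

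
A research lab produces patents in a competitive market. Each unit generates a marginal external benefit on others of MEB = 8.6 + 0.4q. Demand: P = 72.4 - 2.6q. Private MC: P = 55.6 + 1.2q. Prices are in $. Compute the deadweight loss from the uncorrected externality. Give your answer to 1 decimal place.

Market equilibrium (private): 55.6 + 1.2q = 72.4 - 2.6q → q_m = 4.4211.
Social marginal cost = private MC − MEB = 47.0 + 0.8q.
Set SMC = demand: 47.0 + 0.8q = 72.4 - 2.6q → q* = 7.4706.
Between q* and q_m the wedge demand − SMC runs linearly from 0 to MEB(q_m), so the loss is a triangle.
DWL = ½ × 3.0495 × 10.3684 = 15.8092.

DWL = $15.8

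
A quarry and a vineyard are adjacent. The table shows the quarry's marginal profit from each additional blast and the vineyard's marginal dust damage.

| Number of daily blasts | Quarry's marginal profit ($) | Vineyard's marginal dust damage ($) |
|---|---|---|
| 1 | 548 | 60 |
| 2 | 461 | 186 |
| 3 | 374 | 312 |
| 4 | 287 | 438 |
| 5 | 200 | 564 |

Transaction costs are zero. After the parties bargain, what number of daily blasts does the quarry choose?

3

Bargaining reaches the level where marginal profit last exceeds marginal dust damage.
That holds through level 3 (374 ≥ 312) but not at 4 (287 < 438).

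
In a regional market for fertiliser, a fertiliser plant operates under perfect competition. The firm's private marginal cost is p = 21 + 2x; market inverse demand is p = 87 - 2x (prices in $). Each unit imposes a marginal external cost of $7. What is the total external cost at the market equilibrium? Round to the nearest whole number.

$116

Market equilibrium (private): 21 + 2x = 87 - 2x → x_m = 16.5000.
Total external cost = MEC × x_m = 7 × 16.5000 = 115.5000.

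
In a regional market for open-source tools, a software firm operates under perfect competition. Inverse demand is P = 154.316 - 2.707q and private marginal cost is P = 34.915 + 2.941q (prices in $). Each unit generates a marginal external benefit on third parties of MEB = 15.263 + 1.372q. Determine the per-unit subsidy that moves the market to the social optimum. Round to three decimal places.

Social marginal cost = private MC − MEB = 19.652 + 1.569q.
Set SMC = demand: 19.652 + 1.569q = 154.316 - 2.707q → q* = 31.4930.
The Pigouvian subsidy equals MEB at q*: 15.263 + 1.372×31.4930 = 58.4714.

subsidy = $58.471 per unit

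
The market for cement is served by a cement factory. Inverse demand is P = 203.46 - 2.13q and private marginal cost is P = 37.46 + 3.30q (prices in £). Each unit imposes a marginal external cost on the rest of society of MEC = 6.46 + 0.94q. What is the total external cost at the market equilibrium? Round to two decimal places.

£636.74

Market equilibrium (private): 37.46 + 3.30q = 203.46 - 2.13q → q_m = 30.5709.
Total external cost = ∫₀^{q_m} (6.46 + 0.94q) dq = 6.46×30.5709 + ½×0.94×30.5709² = 636.7406.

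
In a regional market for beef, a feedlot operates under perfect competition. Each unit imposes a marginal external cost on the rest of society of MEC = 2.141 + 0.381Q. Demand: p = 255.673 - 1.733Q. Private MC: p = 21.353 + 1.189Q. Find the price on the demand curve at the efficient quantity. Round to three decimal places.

P = 133.855

Social marginal cost = private MC + MEC = 23.494 + 1.570Q.
Set SMC = demand: 23.494 + 1.570Q = 255.673 - 1.733Q → Q* = 70.2934.
Consumer price on the demand curve at Q*: 255.673 − 1.733×70.2934 = 133.8545.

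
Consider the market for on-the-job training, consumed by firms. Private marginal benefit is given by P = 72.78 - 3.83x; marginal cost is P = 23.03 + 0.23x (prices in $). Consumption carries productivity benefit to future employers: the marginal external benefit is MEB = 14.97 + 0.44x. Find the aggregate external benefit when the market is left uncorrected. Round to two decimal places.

Market equilibrium (private): 23.03 + 0.23x = 72.78 - 3.83x → x_m = 12.2537.
Total external benefit = ∫₀^{x_m} (14.97 + 0.44x) dx = 14.97×12.2537 + ½×0.44×12.2537² = 216.4716.

$216.47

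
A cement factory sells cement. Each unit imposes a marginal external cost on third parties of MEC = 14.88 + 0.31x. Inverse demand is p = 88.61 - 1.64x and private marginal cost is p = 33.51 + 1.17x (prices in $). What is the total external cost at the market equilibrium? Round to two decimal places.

Market equilibrium (private): 33.51 + 1.17x = 88.61 - 1.64x → x_m = 19.6085.
Total external cost = ∫₀^{x_m} (14.88 + 0.31x) dx = 14.88×19.6085 + ½×0.31×19.6085² = 351.3709.

$351.37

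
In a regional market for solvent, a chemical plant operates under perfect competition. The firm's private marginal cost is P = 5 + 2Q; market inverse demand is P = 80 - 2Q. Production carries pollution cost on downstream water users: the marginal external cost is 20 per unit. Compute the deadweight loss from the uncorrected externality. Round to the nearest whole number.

Market equilibrium (private): 5 + 2Q = 80 - 2Q → Q_m = 18.7500.
Social marginal cost = private MC + MEC = 25 + 2Q.
Set SMC = demand: 25 + 2Q = 80 - 2Q → Q* = 13.7500.
Between Q* and Q_m the wedge SMC − demand runs linearly from 0 to MEC(Q_m), so the loss is a triangle.
DWL = ½ × 5.0000 × 20.0000 = 50.0000.

DWL = 50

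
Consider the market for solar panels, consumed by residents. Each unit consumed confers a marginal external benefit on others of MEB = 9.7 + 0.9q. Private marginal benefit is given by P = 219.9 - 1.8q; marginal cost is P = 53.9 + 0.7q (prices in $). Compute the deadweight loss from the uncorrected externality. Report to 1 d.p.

Market equilibrium (private): 53.9 + 0.7q = 219.9 - 1.8q → q_m = 66.4000.
Social marginal benefit = demand + MEB = 229.6 - 0.9q.
Set SMB = MC: 229.6 - 0.9q = 53.9 + 0.7q → q* = 109.8125.
The welfare-loss triangle has base |q_m − q*| and height MEB(q_m) (the vertical gap between SMB and MC is zero at q* and MEB at q_m).
DWL = ½ × 43.4125 × 69.4600 = 1507.7161.

DWL = $1507.7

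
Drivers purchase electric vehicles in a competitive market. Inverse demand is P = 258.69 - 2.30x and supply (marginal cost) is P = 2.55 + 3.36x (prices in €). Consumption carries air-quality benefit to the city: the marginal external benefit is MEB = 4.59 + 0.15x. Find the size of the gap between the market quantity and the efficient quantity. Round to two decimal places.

2.07 units

Market equilibrium (private): 2.55 + 3.36x = 258.69 - 2.30x → x_m = 45.2544.
Social marginal benefit = demand + MEB = 263.28 - 2.15x.
Set SMB = MC: 263.28 - 2.15x = 2.55 + 3.36x → x* = 47.3194.
Gap = |45.2544 − 47.3194| = 2.0650.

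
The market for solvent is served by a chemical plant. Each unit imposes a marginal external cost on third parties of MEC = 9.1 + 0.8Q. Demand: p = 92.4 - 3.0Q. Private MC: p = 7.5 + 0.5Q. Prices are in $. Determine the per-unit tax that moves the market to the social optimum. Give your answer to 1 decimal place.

Social marginal cost = private MC + MEC = 16.6 + 1.3Q.
Set SMC = demand: 16.6 + 1.3Q = 92.4 - 3.0Q → Q* = 17.6279.
The Pigouvian tax equals MEC at Q*: 9.1 + 0.8×17.6279 = 23.2023.

tax = $23.2 per unit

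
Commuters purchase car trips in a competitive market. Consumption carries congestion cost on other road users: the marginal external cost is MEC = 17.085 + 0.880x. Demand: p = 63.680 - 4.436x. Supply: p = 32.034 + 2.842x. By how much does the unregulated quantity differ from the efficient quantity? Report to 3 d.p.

Market equilibrium (private): 32.034 + 2.842x = 63.680 - 4.436x → x_m = 4.3482.
Social marginal benefit = demand − MEC = 46.595 - 5.316x.
Set SMB = MC: 46.595 - 5.316x = 32.034 + 2.842x → x* = 1.7849.
Gap = |4.3482 − 1.7849| = 2.5633.

2.563 units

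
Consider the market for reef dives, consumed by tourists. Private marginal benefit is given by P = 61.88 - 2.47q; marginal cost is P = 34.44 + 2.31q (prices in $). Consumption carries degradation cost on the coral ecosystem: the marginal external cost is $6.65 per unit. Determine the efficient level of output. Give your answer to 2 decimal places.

Social marginal benefit = demand − MEC = 55.23 - 2.47q.
Set SMB = MC: 55.23 - 2.47q = 34.44 + 2.31q → q* = 4.3494.

q* = 4.35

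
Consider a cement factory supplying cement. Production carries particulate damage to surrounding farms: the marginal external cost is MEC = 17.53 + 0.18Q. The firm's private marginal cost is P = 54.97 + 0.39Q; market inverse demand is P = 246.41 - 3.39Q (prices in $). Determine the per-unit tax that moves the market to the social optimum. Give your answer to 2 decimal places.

tax = $25.44 per unit

Social marginal cost = private MC + MEC = 72.50 + 0.57Q.
Set SMC = demand: 72.50 + 0.57Q = 246.41 - 3.39Q → Q* = 43.9167.
The Pigouvian tax equals MEC at Q*: 17.53 + 0.18×43.9167 = 25.4350.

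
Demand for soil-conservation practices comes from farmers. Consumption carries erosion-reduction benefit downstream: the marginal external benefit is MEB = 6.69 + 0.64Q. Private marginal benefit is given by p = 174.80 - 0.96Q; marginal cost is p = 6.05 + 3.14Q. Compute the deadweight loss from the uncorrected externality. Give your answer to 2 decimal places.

DWL = 157.67

Market equilibrium (private): 6.05 + 3.14Q = 174.80 - 0.96Q → Q_m = 41.1585.
Social marginal benefit = demand + MEB = 181.49 - 0.32Q.
Set SMB = MC: 181.49 - 0.32Q = 6.05 + 3.14Q → Q* = 50.7052.
Height of the DWL triangle at Q_m is SMB(Q_m) − MC(Q_m) = MEB(Q_m) = 33.0315.
DWL = ½ × 9.5467 × 33.0315 = 157.6709.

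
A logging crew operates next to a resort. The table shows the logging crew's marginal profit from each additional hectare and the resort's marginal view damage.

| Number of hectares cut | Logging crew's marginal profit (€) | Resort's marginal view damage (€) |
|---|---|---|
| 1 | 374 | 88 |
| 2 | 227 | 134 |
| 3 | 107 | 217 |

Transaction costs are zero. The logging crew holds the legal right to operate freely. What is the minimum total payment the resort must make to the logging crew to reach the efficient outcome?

Left alone the logging crew would choose level 3 (marginal profit stays positive).
Efficient level: k* = 2 (marginal profit ≥ marginal view damage through 2).
The resort must at least cover the logging crew's forgone profit from cutting 3→2: 107 = 107.

€107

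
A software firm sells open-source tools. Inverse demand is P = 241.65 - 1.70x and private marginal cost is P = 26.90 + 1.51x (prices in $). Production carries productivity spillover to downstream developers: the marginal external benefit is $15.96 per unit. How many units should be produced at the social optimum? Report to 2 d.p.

x* = 71.87

Social marginal cost = private MC − MEB = 10.94 + 1.51x.
Set SMC = demand: 10.94 + 1.51x = 241.65 - 1.70x → x* = 71.8723.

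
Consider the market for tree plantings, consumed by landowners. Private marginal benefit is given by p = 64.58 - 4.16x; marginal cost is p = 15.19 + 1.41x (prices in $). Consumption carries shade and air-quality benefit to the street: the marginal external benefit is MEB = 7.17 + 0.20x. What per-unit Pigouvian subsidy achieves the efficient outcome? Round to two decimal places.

subsidy = $9.28 per unit

Social marginal benefit = demand + MEB = 71.75 - 3.96x.
Set SMB = MC: 71.75 - 3.96x = 15.19 + 1.41x → x* = 10.5326.
The Pigouvian subsidy equals MEB at x*: 7.17 + 0.20×10.5326 = 9.2765.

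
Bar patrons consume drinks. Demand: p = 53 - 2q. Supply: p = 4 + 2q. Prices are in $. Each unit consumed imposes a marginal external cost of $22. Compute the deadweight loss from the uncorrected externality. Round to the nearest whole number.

DWL = $61

Market equilibrium (private): 4 + 2q = 53 - 2q → q_m = 12.2500.
Social marginal benefit = demand − MEC = 31 - 2q.
Set SMB = MC: 31 - 2q = 4 + 2q → q* = 6.7500.
Height of the DWL triangle at q_m is MC(q_m) − SMB(q_m) = MEC(q_m) = 22.0000.
DWL = ½ × 5.5000 × 22.0000 = 60.5000.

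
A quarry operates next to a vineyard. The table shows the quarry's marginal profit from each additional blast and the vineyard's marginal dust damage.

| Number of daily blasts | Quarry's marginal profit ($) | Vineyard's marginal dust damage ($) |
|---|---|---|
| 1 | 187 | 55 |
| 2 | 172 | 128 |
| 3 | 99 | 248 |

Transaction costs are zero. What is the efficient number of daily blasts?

2

Bargaining reaches the level where marginal profit last exceeds marginal dust damage.
That holds through level 2 (172 ≥ 128) but not at 3 (99 < 248).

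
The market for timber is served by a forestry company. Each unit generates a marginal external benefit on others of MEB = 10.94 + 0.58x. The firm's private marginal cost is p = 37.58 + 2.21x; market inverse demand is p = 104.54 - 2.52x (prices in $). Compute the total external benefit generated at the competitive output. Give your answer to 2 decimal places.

$212.99

Market equilibrium (private): 37.58 + 2.21x = 104.54 - 2.52x → x_m = 14.1564.
Total external benefit = ∫₀^{x_m} (10.94 + 0.58x) dx = 10.94×14.1564 + ½×0.58×14.1564² = 212.9881.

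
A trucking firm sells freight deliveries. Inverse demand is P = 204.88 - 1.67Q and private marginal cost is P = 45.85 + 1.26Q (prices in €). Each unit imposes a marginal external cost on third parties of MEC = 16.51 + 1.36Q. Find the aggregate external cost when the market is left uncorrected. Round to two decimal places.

Market equilibrium (private): 45.85 + 1.26Q = 204.88 - 1.67Q → Q_m = 54.2765.
Total external cost = ∫₀^{Q_m} (16.51 + 1.36Q) dQ = 16.51×54.2765 + ½×1.36×54.2765² = 2899.3432.

€2899.34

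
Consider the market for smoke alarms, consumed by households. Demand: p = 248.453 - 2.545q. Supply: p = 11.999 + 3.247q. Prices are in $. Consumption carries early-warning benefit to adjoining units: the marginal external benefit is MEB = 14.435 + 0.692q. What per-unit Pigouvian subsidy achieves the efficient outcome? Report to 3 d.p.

Social marginal benefit = demand + MEB = 262.888 - 1.853q.
Set SMB = MC: 262.888 - 1.853q = 11.999 + 3.247q → q* = 49.1939.
The Pigouvian subsidy equals MEB at q*: 14.435 + 0.692×49.1939 = 48.4772.

subsidy = $48.477 per unit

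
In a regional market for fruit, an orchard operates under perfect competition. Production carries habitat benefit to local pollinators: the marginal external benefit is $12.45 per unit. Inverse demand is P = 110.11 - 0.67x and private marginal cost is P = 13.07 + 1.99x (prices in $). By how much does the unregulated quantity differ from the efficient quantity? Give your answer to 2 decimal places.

Market equilibrium (private): 13.07 + 1.99x = 110.11 - 0.67x → x_m = 36.4812.
Social marginal cost = private MC − MEB = 0.62 + 1.99x.
Set SMC = demand: 0.62 + 1.99x = 110.11 - 0.67x → x* = 41.1617.
Gap = |36.4812 − 41.1617| = 4.6805.

4.68 units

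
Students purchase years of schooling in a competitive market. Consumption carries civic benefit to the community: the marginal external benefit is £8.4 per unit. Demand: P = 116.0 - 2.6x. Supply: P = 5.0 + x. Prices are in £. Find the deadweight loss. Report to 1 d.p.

DWL = £9.8

Market equilibrium (private): 5.0 + x = 116.0 - 2.6x → x_m = 30.8333.
Social marginal benefit = demand + MEB = 124.4 - 2.6x.
Set SMB = MC: 124.4 - 2.6x = 5.0 + x → x* = 33.1667.
Height of the DWL triangle at x_m is SMB(x_m) − MC(x_m) = MEB(x_m) = 8.4000.
DWL = ½ × 2.3334 × 8.4000 = 9.8003.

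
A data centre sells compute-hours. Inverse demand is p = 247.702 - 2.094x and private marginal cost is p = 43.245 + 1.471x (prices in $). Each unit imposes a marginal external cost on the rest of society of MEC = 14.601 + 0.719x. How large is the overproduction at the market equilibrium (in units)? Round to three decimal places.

Market equilibrium (private): 43.245 + 1.471x = 247.702 - 2.094x → x_m = 57.3512.
Social marginal cost = private MC + MEC = 57.846 + 2.190x.
Set SMC = demand: 57.846 + 2.190x = 247.702 - 2.094x → x* = 44.3175.
Gap = |57.3512 − 44.3175| = 13.0337.

13.034 units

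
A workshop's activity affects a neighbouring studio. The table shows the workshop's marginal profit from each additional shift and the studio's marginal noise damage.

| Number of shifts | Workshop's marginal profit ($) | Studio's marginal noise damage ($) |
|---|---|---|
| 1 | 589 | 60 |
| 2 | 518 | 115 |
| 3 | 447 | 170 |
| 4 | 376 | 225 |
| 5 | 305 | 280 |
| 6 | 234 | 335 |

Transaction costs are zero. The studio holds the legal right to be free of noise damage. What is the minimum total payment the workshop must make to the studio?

Efficient level: marginal profit ≥ marginal noise damage through level 5, so k* = 5.
With the studio holding the right, the workshop must at least compensate total damage at k*: 60 + 115 + 170 + 225 + 280 = 850.

$850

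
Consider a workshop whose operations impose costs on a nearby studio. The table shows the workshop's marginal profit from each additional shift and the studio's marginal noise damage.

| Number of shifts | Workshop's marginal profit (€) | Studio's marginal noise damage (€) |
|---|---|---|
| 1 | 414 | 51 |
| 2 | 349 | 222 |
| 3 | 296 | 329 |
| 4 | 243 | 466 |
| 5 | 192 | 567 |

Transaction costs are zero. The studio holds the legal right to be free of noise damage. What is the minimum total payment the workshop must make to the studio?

€273

Efficient level: marginal profit ≥ marginal noise damage through level 2, so k* = 2.
With the studio holding the right, the workshop must at least compensate total damage at k*: 51 + 222 = 273.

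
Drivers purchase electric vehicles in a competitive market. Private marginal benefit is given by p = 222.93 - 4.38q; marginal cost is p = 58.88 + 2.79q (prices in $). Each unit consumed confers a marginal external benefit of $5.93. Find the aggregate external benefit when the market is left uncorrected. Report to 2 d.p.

Market equilibrium (private): 58.88 + 2.79q = 222.93 - 4.38q → q_m = 22.8801.
Total external benefit = MEB × q_m = 5.93 × 22.8801 = 135.6790.

$135.68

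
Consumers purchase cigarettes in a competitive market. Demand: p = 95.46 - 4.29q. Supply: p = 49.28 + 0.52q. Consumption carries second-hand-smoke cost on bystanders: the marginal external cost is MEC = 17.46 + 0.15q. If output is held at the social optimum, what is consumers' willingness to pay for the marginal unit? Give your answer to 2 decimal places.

Social marginal benefit = demand − MEC = 78.00 - 4.44q.
Set SMB = MC: 78.00 - 4.44q = 49.28 + 0.52q → q* = 5.7903.
Consumer price on the demand curve at q*: 95.46 − 4.29×5.7903 = 70.6196.

P = 70.62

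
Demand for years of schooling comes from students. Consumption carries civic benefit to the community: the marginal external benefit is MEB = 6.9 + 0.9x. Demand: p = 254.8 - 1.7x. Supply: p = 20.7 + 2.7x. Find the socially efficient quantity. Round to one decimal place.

x* = 68.9

Social marginal benefit = demand + MEB = 261.7 - 0.8x.
Set SMB = MC: 261.7 - 0.8x = 20.7 + 2.7x → x* = 68.8571.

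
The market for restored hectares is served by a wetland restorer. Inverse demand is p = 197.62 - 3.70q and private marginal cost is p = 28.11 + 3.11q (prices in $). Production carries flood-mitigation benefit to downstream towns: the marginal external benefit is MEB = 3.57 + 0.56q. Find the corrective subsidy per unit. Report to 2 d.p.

subsidy = $19.08 per unit

Social marginal cost = private MC − MEB = 24.54 + 2.55q.
Set SMC = demand: 24.54 + 2.55q = 197.62 - 3.70q → q* = 27.6928.
The Pigouvian subsidy equals MEB at q*: 3.57 + 0.56×27.6928 = 19.0780.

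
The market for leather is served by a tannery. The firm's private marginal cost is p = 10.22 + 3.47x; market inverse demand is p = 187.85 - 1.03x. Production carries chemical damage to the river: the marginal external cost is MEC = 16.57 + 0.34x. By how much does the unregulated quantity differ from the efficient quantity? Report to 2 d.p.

Market equilibrium (private): 10.22 + 3.47x = 187.85 - 1.03x → x_m = 39.4733.
Social marginal cost = private MC + MEC = 26.79 + 3.81x.
Set SMC = demand: 26.79 + 3.81x = 187.85 - 1.03x → x* = 33.2769.
Gap = |39.4733 − 33.2769| = 6.1964.

6.20 units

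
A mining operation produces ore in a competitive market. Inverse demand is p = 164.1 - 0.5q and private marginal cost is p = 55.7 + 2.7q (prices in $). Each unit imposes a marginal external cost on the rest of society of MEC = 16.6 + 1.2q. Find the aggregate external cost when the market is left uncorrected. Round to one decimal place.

Market equilibrium (private): 55.7 + 2.7q = 164.1 - 0.5q → q_m = 33.8750.
Total external cost = ∫₀^{q_m} (16.6 + 1.2q) dq = 16.6×33.8750 + ½×1.2×33.8750² = 1250.8344.

$1250.8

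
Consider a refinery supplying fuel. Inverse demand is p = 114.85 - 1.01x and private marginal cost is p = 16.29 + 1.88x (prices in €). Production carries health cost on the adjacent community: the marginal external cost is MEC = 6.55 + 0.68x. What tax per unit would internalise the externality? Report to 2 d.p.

Social marginal cost = private MC + MEC = 22.84 + 2.56x.
Set SMC = demand: 22.84 + 2.56x = 114.85 - 1.01x → x* = 25.7731.
The Pigouvian tax equals MEC at x*: 6.55 + 0.68×25.7731 = 24.0757.

tax = €24.08 per unit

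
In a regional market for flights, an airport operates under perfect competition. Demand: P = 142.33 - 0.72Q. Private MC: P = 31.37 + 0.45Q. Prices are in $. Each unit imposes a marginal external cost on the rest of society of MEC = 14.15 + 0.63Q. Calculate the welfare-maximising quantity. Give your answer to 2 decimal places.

Social marginal cost = private MC + MEC = 45.52 + 1.08Q.
Set SMC = demand: 45.52 + 1.08Q = 142.33 - 0.72Q → Q* = 53.7833.

Q* = 53.78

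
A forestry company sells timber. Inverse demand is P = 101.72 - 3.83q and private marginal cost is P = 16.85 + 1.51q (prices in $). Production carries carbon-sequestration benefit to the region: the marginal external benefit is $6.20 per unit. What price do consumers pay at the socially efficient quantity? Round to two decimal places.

Social marginal cost = private MC − MEB = 10.65 + 1.51q.
Set SMC = demand: 10.65 + 1.51q = 101.72 - 3.83q → q* = 17.0543.
Consumer price on the demand curve at q*: 101.72 − 3.83×17.0543 = 36.4020.

P = $36.40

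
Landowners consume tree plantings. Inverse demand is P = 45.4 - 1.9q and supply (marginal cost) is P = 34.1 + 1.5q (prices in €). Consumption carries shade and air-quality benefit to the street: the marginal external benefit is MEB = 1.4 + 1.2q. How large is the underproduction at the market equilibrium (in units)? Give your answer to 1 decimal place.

2.4 units

Market equilibrium (private): 34.1 + 1.5q = 45.4 - 1.9q → q_m = 3.3235.
Social marginal benefit = demand + MEB = 46.8 - 0.7q.
Set SMB = MC: 46.8 - 0.7q = 34.1 + 1.5q → q* = 5.7727.
Gap = |3.3235 − 5.7727| = 2.4492.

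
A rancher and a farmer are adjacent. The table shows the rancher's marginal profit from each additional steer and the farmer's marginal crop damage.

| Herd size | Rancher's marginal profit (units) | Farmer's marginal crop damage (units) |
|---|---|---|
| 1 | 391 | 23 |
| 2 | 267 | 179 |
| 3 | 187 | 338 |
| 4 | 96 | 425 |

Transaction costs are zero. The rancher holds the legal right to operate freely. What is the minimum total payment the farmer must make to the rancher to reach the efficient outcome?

283

Left alone the rancher would choose level 4 (marginal profit stays positive).
Efficient level: k* = 2 (marginal profit ≥ marginal crop damage through 2).
The farmer must at least cover the rancher's forgone profit from cutting 4→2: 187 + 96 = 283.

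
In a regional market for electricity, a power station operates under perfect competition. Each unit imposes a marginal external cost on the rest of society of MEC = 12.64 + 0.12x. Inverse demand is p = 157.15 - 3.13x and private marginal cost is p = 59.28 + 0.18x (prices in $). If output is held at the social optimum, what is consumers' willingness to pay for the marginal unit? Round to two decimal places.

Social marginal cost = private MC + MEC = 71.92 + 0.30x.
Set SMC = demand: 71.92 + 0.30x = 157.15 - 3.13x → x* = 24.8484.
Consumer price on the demand curve at x*: 157.15 − 3.13×24.8484 = 79.3745.

P = $79.37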